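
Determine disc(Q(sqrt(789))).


For K = Q(sqrt(d)) with d squarefree: disc(K) = d if d = 1 mod 4, and disc(K) = 4d if d = 2 or 3 mod 4.
Here d = 789, and d mod 4 = 1.
d = 1 mod 4 (O_K = Z[(1+sqrt(d))/2]), so disc(K) = d = 789

789


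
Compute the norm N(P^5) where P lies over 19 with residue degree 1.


N(P^a) = p^(a*f)
= 19^(5*1)
= 19^5
= 2476099

2476099


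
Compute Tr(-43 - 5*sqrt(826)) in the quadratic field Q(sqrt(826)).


Tr(a + b*sqrt(d)) = (a + b*sqrt(d)) + (a - b*sqrt(d)) = 2a
= 2 * (-43)
= -86

-86


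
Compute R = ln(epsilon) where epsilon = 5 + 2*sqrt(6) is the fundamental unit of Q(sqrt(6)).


epsilon = 5 + 2*sqrt(6)
= 9.8990
R = ln(9.8990)
= 2.2924

2.2924


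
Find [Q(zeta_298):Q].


The degree equals Euler's totient phi(298).
298 = 2 * 149
phi(298) = 148

148


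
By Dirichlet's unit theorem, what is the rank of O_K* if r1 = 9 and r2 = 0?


By Dirichlet's unit theorem:
rank = r1 + r2 - 1
= 9 + 0 - 1
= 8

8


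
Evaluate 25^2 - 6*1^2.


x^2 - d*y^2
= 25^2 - 6*1^2
= 625 - 6
= 619

619


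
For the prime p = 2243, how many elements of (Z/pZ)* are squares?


For prime p, the number of non-zero quadratic residues is (p-1)/2.
= (2243-1)/2
= 1121

1121


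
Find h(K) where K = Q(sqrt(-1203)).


K = Q(sqrt(-1203)). d mod 4 = 1, so D = disc(K) = d = -1203
h(K) equals the number of primitive reduced positive-definite forms (a, b, c) = a*x^2 + b*x*y + c*y^2 with b^2 - 4ac = D,
where reduced means |b| <= a <= c, with b >= 0 whenever |b| = a or a = c, and primitive means gcd(a, b, c) = 1.
Reduced forces 3a^2 <= |D| = 1203, so 1 <= a <= 20; b must have the parity of D, and c = (b^2 - D)/(4a) must be an integer >= a.
Enumerate a = 1..20, b in [-a, a]:
  a=1: (1, 1, 301)  [1]
  a=2: none
  a=3: (3, 3, 101)  [1]
  a=4..6: none
  a=7: (7, -1, 43), (7, 1, 43)  [2]
  a=8..16: none
  a=17: (17, -15, 21), (17, 15, 21)  [2]
  a=18..20: none
Total reduced forms: 1 + 1 + 2 + 2 = 6
h = 6

6


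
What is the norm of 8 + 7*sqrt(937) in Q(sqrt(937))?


N(a + b*sqrt(d)) = a^2 - d*b^2
= (8)^2 - (937)*(7)^2
= 64 - 45913
= -45849

-45849


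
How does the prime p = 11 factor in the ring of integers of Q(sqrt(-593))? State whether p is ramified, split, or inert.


K = Q(sqrt(-593)). Since d mod 4 = 3, disc(K) = -2372.
Check p | disc: -2372 mod 11 = 4.
p does not divide disc. Compute Legendre symbol (d/p):
1^((11-1)/2) mod 11 = 1
(d/p) = 1, so p splits: (p) = P*P' with e=1, f=1, g=2.
Therefore p is split.

split


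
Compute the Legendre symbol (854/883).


p = 883 is prime, so compute (854/883) with the reciprocity algorithm (Jacobi-symbol steps: pull out 2s via (2/n), flip via reciprocity, reduce):
  pull out 2: (2/883) = -1  (since 883 mod 8 = 3)
  reciprocity: (427/883) -> -(883/427)
  reduce: (29/427)
  reciprocity: (29/427) -> +(427/29)
  reduce: (21/29)
  reciprocity: (21/29) -> +(29/21)
  reduce: (8/21)
  pull out 2: (2/21) = -1  (since 21 mod 8 = 5)
  pull out 2: (2/21) = -1  (since 21 mod 8 = 5)
  pull out 2: (2/21) = -1  (since 21 mod 8 = 5)
  (1/21) = 1
Product of signs = -1
(854/883) = -1

-1


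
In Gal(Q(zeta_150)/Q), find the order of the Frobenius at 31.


The Frobenius at p in Gal(Q(zeta_n)/Q) = (Z/nZ)* is the class of p, so its order is ord_150(31), the smallest k >= 1 with 31^k = 1 mod 150.
n = 150 = 2 * 3 * 5^2, phi(150) = 40; the order divides phi(n).
Divisors of 40: 1, 2, 4, 5, 8, 10, 20, 40
Repeated squaring mod 150: 31^1 = 31, 31^2 = 61, 31^4 = 121, 31^8 = 91, 31^16 = 31, 31^32 = 61
Test divisors in increasing order:
  k=1: 31^1 = 31 mod 150
  k=2: 31^2 = 61 mod 150
  k=4: 31^4 = 121 mod 150
  k=5: 31^5 = 121 * 31 = 1 mod 150  <- first divisor giving 1
Order = 5

5


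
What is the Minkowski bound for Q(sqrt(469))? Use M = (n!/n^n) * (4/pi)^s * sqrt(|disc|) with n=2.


d = 469, d mod 4 = 1, so disc(K) = d = 469; |disc(K)| = 469
Real quadratic field, so n = 2, s = r2 = 0, r1 = 2
M = (n!/n^n) * (4/pi)^s * sqrt(|disc(K)|) = (2!/2^2) * (4/pi)^0 * sqrt(469)
= 0.5 * 1.000000 * 21.656408
= 10.8282

10.8282


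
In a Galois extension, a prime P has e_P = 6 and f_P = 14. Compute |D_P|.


|D_P| = e * f
= 6 * 14
= 84

84


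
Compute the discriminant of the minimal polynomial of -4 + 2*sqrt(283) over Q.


The element -4 + 2*sqrt(283) has minimal polynomial:
x^2 + 8*x - 1116
Discriminant = (8)^2 - 4*(-1116)
= 64 + 4464
= 4528

4528


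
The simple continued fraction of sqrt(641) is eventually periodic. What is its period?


Run the CF algorithm for sqrt(641).
a_0 = floor(sqrt(641)) = 25; set m_0=0, q_0=1.
Recurrence: m' = q*a - m,  q' = (d - m'^2)/q,  a' = floor((a_0 + m')/q').
  step 1: m=25, q=16, a=3
  step 2: m=23, q=7, a=6
  step 3: m=19, q=40, a=1
  step 4: m=21, q=5, a=9
  step 5: m=24, q=13, a=3
  step 6: m=15, q=32, a=1
  step 7: m=17, q=11, a=3
  step 8: m=16, q=35, a=1
  step 9: m=19, q=8, a=5
  step 10: m=21, q=25, a=1
  step 11: m=4, q=25, a=1
  step 12: m=21, q=8, a=5
  step 13: m=19, q=35, a=1
  step 14: m=16, q=11, a=3
  step 15: m=17, q=32, a=1
  step 16: m=15, q=13, a=3
  step 17: m=24, q=5, a=9
  step 18: m=21, q=40, a=1
  step 19: m=19, q=7, a=6
  step 20: m=23, q=16, a=3
  step 21: m=25, q=1, a=50
a_21 = 2*a_0 = 50, so the period closes here.
sqrt(641) = [25; 3, 6, 1, 9, 3, 1, 3, 1, 5, 1, 1, 5, 1, 3, 1, 3, 9, 1, 6, 3, 50]
Period length = 21

21


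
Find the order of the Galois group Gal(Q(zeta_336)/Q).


|Gal(Q(zeta_336)/Q)| = phi(336)
= 96

96


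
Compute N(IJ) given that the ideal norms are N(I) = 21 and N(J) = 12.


N(IJ) = N(I) * N(J)
= 21 * 12
= 252

252


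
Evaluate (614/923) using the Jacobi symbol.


Compute (614/923) via quadratic reciprocity:
  pull out 2: (2/923) = -1  (since 923 mod 8 = 3)
  reciprocity: (307/923) -> -(923/307)
  reduce: (2/307)
  pull out 2: (2/307) = -1  (since 307 mod 8 = 3)
  (1/307) = 1
Product of signs = -1

-1


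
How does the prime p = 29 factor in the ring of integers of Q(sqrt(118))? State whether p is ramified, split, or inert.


K = Q(sqrt(118)). Since d mod 4 = 2, disc(K) = 472.
Check p | disc: 472 mod 29 = 8.
p does not divide disc. Compute Legendre symbol (d/p):
2^((29-1)/2) mod 29 = -1
(d/p) = -1, so p is inert: (p) stays prime with e=1, f=2, g=1.
Therefore p is inert.

inert


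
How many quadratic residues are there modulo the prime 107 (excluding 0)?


For prime p, the number of non-zero quadratic residues is (p-1)/2.
= (107-1)/2
= 53

53


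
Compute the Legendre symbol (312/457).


p = 457 is prime, so compute (312/457) with the reciprocity algorithm (Jacobi-symbol steps: pull out 2s via (2/n), flip via reciprocity, reduce):
  pull out 2: (2/457) = +1  (since 457 mod 8 = 1)
  pull out 2: (2/457) = +1  (since 457 mod 8 = 1)
  pull out 2: (2/457) = +1  (since 457 mod 8 = 1)
  reciprocity: (39/457) -> +(457/39)
  reduce: (28/39)
  pull out 2: (2/39) = +1  (since 39 mod 8 = 7)
  pull out 2: (2/39) = +1  (since 39 mod 8 = 7)
  reciprocity: (7/39) -> -(39/7)
  reduce: (4/7)
  pull out 2: (2/7) = +1  (since 7 mod 8 = 7)
  pull out 2: (2/7) = +1  (since 7 mod 8 = 7)
  (1/7) = 1
Product of signs = -1
(312/457) = -1

-1


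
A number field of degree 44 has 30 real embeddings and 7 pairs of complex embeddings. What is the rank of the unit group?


By Dirichlet's unit theorem:
rank = r1 + r2 - 1
= 30 + 7 - 1
= 36

36


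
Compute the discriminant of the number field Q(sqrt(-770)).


For K = Q(sqrt(d)) with d squarefree: disc(K) = d if d = 1 mod 4, and disc(K) = 4d if d = 2 or 3 mod 4.
Here d = -770, and d mod 4 = 2.
d = 2 mod 4, not 1 (O_K = Z[sqrt(d)]), so disc(K) = 4d = 4 * (-770) = -3080

-3080


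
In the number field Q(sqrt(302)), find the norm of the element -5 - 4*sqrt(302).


N(a + b*sqrt(d)) = a^2 - d*b^2
= (-5)^2 - (302)*(-4)^2
= 25 - 4832
= -4807

-4807


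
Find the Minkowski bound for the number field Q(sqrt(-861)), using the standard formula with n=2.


d = -861, d mod 4 = 3, so disc(K) = 4d = -3444; |disc(K)| = 3444
Imaginary quadratic field, so n = 2, s = r2 = 1, r1 = 0
M = (n!/n^n) * (4/pi)^s * sqrt(|disc(K)|) = (2!/2^2) * (4/pi)^1 * sqrt(3444)
= 0.5 * 1.273240 * 58.685603
= 37.3604

37.3604


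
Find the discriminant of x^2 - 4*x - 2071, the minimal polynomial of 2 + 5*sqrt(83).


The element 2 + 5*sqrt(83) has minimal polynomial:
x^2 - 4*x - 2071
Discriminant = (-4)^2 - 4*(-2071)
= 16 + 8284
= 8300

8300


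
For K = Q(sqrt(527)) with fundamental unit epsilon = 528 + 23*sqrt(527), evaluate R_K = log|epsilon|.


epsilon = 528 + 23*sqrt(527)
= 1055.9991
R = ln(1055.9991)
= 6.9622

6.9622


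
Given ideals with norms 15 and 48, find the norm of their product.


N(IJ) = N(I) * N(J)
= 15 * 48
= 720

720


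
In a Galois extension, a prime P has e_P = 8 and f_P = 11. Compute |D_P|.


|D_P| = e * f
= 8 * 11
= 88

88


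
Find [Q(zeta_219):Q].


The degree equals Euler's totient phi(219).
219 = 3 * 73
phi(219) = 144

144


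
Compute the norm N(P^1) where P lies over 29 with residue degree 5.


N(P^a) = p^(a*f)
= 29^(1*5)
= 29^5
= 20511149

20511149


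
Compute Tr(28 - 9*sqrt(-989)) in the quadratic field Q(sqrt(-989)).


Tr(a + b*sqrt(d)) = (a + b*sqrt(d)) + (a - b*sqrt(d)) = 2a
= 2 * (28)
= 56

56


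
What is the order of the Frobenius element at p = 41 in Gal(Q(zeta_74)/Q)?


The Frobenius at p in Gal(Q(zeta_n)/Q) = (Z/nZ)* is the class of p, so its order is ord_74(41), the smallest k >= 1 with 41^k = 1 mod 74.
n = 74 = 2 * 37, phi(74) = 36; the order divides phi(n).
Divisors of 36: 1, 2, 3, 4, 6, 9, 12, 18, 36
Repeated squaring mod 74: 41^1 = 41, 41^2 = 53, 41^4 = 71, 41^8 = 9, 41^16 = 7, 41^32 = 49
Test divisors in increasing order:
  k=1: 41^1 = 41 mod 74
  k=2: 41^2 = 53 mod 74
  k=3: 41^3 = 53 * 41 = 27 mod 74
  k=4: 41^4 = 71 mod 74
  k=6: 41^6 = 71 * 53 = 63 mod 74
  k=9: 41^9 = 9 * 41 = 73 mod 74
  k=12: 41^12 = 9 * 71 = 47 mod 74
  k=18: 41^18 = 7 * 53 = 1 mod 74  <- first divisor giving 1
Order = 18

18


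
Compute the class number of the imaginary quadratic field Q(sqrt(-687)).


K = Q(sqrt(-687)). d mod 4 = 1, so D = disc(K) = d = -687
h(K) equals the number of primitive reduced positive-definite forms (a, b, c) = a*x^2 + b*x*y + c*y^2 with b^2 - 4ac = D,
where reduced means |b| <= a <= c, with b >= 0 whenever |b| = a or a = c, and primitive means gcd(a, b, c) = 1.
Reduced forces 3a^2 <= |D| = 687, so 1 <= a <= 15; b must have the parity of D, and c = (b^2 - D)/(4a) must be an integer >= a.
Enumerate a = 1..15, b in [-a, a]:
  a=1: (1, 1, 172)  [1]
  a=2: (2, -1, 86), (2, 1, 86)  [2]
  a=3: (3, 3, 58)  [1]
  a=4: (4, -1, 43), (4, 1, 43)  [2]
  a=5: none
  a=6: (6, -3, 29), (6, 3, 29)  [2]
  a=7: none
  a=8: (8, -7, 23), (8, 7, 23)  [2]
  a=9..11: none
  a=12: (12, -9, 16), (12, 9, 16)  [2]
  a=13..15: none
Total reduced forms: 1 + 2 + 1 + 2 + 2 + 2 + 2 = 12
h = 12

12


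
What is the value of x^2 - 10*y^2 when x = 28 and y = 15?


x^2 - d*y^2
= 28^2 - 10*15^2
= 784 - 2250
= -1466

-1466


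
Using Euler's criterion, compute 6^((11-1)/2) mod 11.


p = 11 is prime and the exponent is (p-1)/2 = 5, so by Euler's criterion 6^5 = (6/11) = +1 or -1 mod 11.
Compute by square-and-multiply:
  5 = 4 + 1 (binary 101)
  Repeated squaring mod 11: 6^1 = 6, 6^2 = 3, 6^4 = 9
  6^5 = 6^4 * 6^1 = 9 * 6 mod 11
    9 * 6 = 54 = 10 mod 11
  6^5 = 10 mod 11
Result 10 = p - 1 = -1 mod 11: 6 is a quadratic non-residue mod 11. As a residue in [0, p-1] the value is 10.
6^5 mod 11 = 10

10


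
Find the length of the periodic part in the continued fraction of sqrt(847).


Run the CF algorithm for sqrt(847).
a_0 = floor(sqrt(847)) = 29; set m_0=0, q_0=1.
Recurrence: m' = q*a - m,  q' = (d - m'^2)/q,  a' = floor((a_0 + m')/q').
  step 1: m=29, q=6, a=9
  step 2: m=25, q=37, a=1
  step 3: m=12, q=19, a=2
  step 4: m=26, q=9, a=6
  step 5: m=28, q=7, a=8
  step 6: m=28, q=9, a=6
  step 7: m=26, q=19, a=2
  step 8: m=12, q=37, a=1
  step 9: m=25, q=6, a=9
  step 10: m=29, q=1, a=58
a_10 = 2*a_0 = 58, so the period closes here.
sqrt(847) = [29; 9, 1, 2, 6, 8, 6, 2, 1, 9, 58]
Period length = 10

10


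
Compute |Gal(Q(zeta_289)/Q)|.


|Gal(Q(zeta_289)/Q)| = phi(289)
= 272

272


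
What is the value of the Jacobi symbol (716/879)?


Compute (716/879) via quadratic reciprocity:
  pull out 2: (2/879) = +1  (since 879 mod 8 = 7)
  pull out 2: (2/879) = +1  (since 879 mod 8 = 7)
  reciprocity: (179/879) -> -(879/179)
  reduce: (163/179)
  reciprocity: (163/179) -> -(179/163)
  reduce: (16/163)
  pull out 2: (2/163) = -1  (since 163 mod 8 = 3)
  pull out 2: (2/163) = -1  (since 163 mod 8 = 3)
  pull out 2: (2/163) = -1  (since 163 mod 8 = 3)
  pull out 2: (2/163) = -1  (since 163 mod 8 = 3)
  (1/163) = 1
Product of signs = 1

1


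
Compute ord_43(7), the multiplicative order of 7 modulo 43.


We want ord_43(7), the smallest k >= 1 with 7^k = 1 mod 43.
n = 43 = 43, phi(43) = 42; the order divides phi(n).
Divisors of 42: 1, 2, 3, 6, 7, 14, 21, 42
Repeated squaring mod 43: 7^1 = 7, 7^2 = 6, 7^4 = 36, 7^8 = 6, 7^16 = 36, 7^32 = 6
Test divisors in increasing order:
  k=1: 7^1 = 7 mod 43
  k=2: 7^2 = 6 mod 43
  k=3: 7^3 = 6 * 7 = 42 mod 43
  k=6: 7^6 = 36 * 6 = 1 mod 43  <- first divisor giving 1
Order = 6

6


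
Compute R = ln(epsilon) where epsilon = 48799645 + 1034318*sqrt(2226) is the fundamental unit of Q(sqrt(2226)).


epsilon = 48799645 + 1034318*sqrt(2226)
= 9.7599e+07
R = ln(9.7599e+07)
= 18.3964

18.3964


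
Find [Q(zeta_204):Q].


The degree equals Euler's totient phi(204).
204 = 2^2 * 3 * 17
phi(204) = 64

64


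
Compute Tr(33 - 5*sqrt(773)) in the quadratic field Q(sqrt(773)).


Tr(a + b*sqrt(d)) = (a + b*sqrt(d)) + (a - b*sqrt(d)) = 2a
= 2 * (33)
= 66

66


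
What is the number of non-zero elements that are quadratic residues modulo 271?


For prime p, the number of non-zero quadratic residues is (p-1)/2.
= (271-1)/2
= 135

135


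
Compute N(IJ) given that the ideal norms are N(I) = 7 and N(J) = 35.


N(IJ) = N(I) * N(J)
= 7 * 35
= 245

245


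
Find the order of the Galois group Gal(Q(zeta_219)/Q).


|Gal(Q(zeta_219)/Q)| = phi(219)
= 144

144


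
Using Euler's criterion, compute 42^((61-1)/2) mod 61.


p = 61 is prime and the exponent is (p-1)/2 = 30, so by Euler's criterion 42^30 = (42/61) = +1 or -1 mod 61.
Compute by square-and-multiply:
  30 = 16 + 8 + 4 + 2 (binary 11110)
  Repeated squaring mod 61: 42^1 = 42, 42^2 = 56, 42^4 = 25, 42^8 = 15, 42^16 = 42
  42^30 = 42^16 * 42^8 * 42^4 * 42^2 = 42 * 15 * 25 * 56 mod 61
    42 * 15 = 630 = 20 mod 61
    20 * 25 = 500 = 12 mod 61
    12 * 56 = 672 = 1 mod 61
  42^30 = 1 mod 61
Result 1: 42 is a quadratic residue mod 61.
42^30 mod 61 = 1

1


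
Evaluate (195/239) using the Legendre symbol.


p = 239 is prime, so compute (195/239) with the reciprocity algorithm (Jacobi-symbol steps: pull out 2s via (2/n), flip via reciprocity, reduce):
  reciprocity: (195/239) -> -(239/195)
  reduce: (44/195)
  pull out 2: (2/195) = -1  (since 195 mod 8 = 3)
  pull out 2: (2/195) = -1  (since 195 mod 8 = 3)
  reciprocity: (11/195) -> -(195/11)
  reduce: (8/11)
  pull out 2: (2/11) = -1  (since 11 mod 8 = 3)
  pull out 2: (2/11) = -1  (since 11 mod 8 = 3)
  pull out 2: (2/11) = -1  (since 11 mod 8 = 3)
  (1/11) = 1
Product of signs = -1
(195/239) = -1

-1


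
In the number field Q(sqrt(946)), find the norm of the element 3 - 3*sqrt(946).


N(a + b*sqrt(d)) = a^2 - d*b^2
= (3)^2 - (946)*(-3)^2
= 9 - 8514
= -8505

-8505


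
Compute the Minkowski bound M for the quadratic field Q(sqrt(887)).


d = 887, d mod 4 = 3, so disc(K) = 4d = 3548; |disc(K)| = 3548
Real quadratic field, so n = 2, s = r2 = 0, r1 = 2
M = (n!/n^n) * (4/pi)^s * sqrt(|disc(K)|) = (2!/2^2) * (4/pi)^0 * sqrt(3548)
= 0.5 * 1.000000 * 59.565090
= 29.7825

29.7825


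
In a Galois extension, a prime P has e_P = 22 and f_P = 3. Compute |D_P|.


|D_P| = e * f
= 22 * 3
= 66

66


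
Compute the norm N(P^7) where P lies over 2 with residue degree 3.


N(P^a) = p^(a*f)
= 2^(7*3)
= 2^21
= 2097152

2097152


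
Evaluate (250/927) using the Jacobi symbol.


Compute (250/927) via quadratic reciprocity:
  pull out 2: (2/927) = +1  (since 927 mod 8 = 7)
  reciprocity: (125/927) -> +(927/125)
  reduce: (52/125)
  pull out 2: (2/125) = -1  (since 125 mod 8 = 5)
  pull out 2: (2/125) = -1  (since 125 mod 8 = 5)
  reciprocity: (13/125) -> +(125/13)
  reduce: (8/13)
  pull out 2: (2/13) = -1  (since 13 mod 8 = 5)
  pull out 2: (2/13) = -1  (since 13 mod 8 = 5)
  pull out 2: (2/13) = -1  (since 13 mod 8 = 5)
  (1/13) = 1
Product of signs = -1

-1


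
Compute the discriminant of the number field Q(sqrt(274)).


For K = Q(sqrt(d)) with d squarefree: disc(K) = d if d = 1 mod 4, and disc(K) = 4d if d = 2 or 3 mod 4.
Here d = 274, and d mod 4 = 2.
d = 2 mod 4, not 1 (O_K = Z[sqrt(d)]), so disc(K) = 4d = 4 * (274) = 1096

1096


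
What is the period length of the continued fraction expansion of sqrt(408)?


Run the CF algorithm for sqrt(408).
a_0 = floor(sqrt(408)) = 20; set m_0=0, q_0=1.
Recurrence: m' = q*a - m,  q' = (d - m'^2)/q,  a' = floor((a_0 + m')/q').
  step 1: m=20, q=8, a=5
  step 2: m=20, q=1, a=40
a_2 = 2*a_0 = 40, so the period closes here.
sqrt(408) = [20; 5, 40]
Period length = 2

2


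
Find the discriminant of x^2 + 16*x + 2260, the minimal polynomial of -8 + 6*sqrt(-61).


The element -8 + 6*sqrt(-61) has minimal polynomial:
x^2 + 16*x + 2260
Discriminant = (16)^2 - 4*(2260)
= 256 - 9040
= -8784

-8784


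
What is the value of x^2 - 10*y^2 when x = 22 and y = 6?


x^2 - d*y^2
= 22^2 - 10*6^2
= 484 - 360
= 124

124


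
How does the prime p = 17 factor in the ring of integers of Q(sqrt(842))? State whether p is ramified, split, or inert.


K = Q(sqrt(842)). Since d mod 4 = 2, disc(K) = 3368.
Check p | disc: 3368 mod 17 = 2.
p does not divide disc. Compute Legendre symbol (d/p):
9^((17-1)/2) mod 17 = 1
(d/p) = 1, so p splits: (p) = P*P' with e=1, f=1, g=2.
Therefore p is split.

split


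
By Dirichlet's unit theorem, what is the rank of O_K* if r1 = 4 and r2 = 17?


By Dirichlet's unit theorem:
rank = r1 + r2 - 1
= 4 + 17 - 1
= 20

20


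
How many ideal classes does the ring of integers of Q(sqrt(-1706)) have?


K = Q(sqrt(-1706)). d mod 4 = 2, so D = disc(K) = 4d = -6824
h(K) equals the number of primitive reduced positive-definite forms (a, b, c) = a*x^2 + b*x*y + c*y^2 with b^2 - 4ac = D,
where reduced means |b| <= a <= c, with b >= 0 whenever |b| = a or a = c, and primitive means gcd(a, b, c) = 1.
Reduced forces 3a^2 <= |D| = 6824, so 1 <= a <= 47; b must have the parity of D, and c = (b^2 - D)/(4a) must be an integer >= a.
Enumerate a = 1..47, b in [-a, a]:
  a=1: (1, 0, 1706)  [1]
  a=2: (2, 0, 853)  [1]
  a=3: (3, -2, 569), (3, 2, 569)  [2]
  a=4: none
  a=5: (5, -4, 342), (5, 4, 342)  [2]
  a=6: (6, -4, 285), (6, 4, 285)  [2]
  a=7: (7, -6, 245), (7, 6, 245)  [2]
  a=8: none
  a=9: (9, -4, 190), (9, 4, 190)  [2]
  a=10: (10, -4, 171), (10, 4, 171)  [2]
  a=11..12: none
  a=13: (13, -12, 134), (13, 12, 134)  [2]
  a=14: (14, -8, 123), (14, 8, 123)  [2]
  a=15: (15, -14, 117), (15, -4, 114), (15, 4, 114), (15, 14, 117)  [4]
  a=16..17: none
  a=18: (18, -4, 95), (18, 4, 95)  [2]
  a=19: (19, -4, 90), (19, 4, 90)  [2]
  a=20: none
  a=21: (21, -20, 86), (21, -8, 82), (21, 8, 82), (21, 20, 86)  [4]
  a=22..24: none
  a=25: (25, -24, 74), (25, 24, 74)  [2]
  a=26: (26, -12, 67), (26, 12, 67)  [2]
  a=27: (27, -14, 65), (27, 14, 65)  [2]
  a=28: none
  a=29: (29, -22, 63), (29, 22, 63)  [2]
  a=30: (30, -16, 59), (30, -4, 57), (30, 4, 57), (30, 16, 59)  [4]
  a=31..34: none
  a=35: (35, -34, 57), (35, -6, 49), (35, 6, 49), (35, 34, 57)  [4]
  a=36: none
  a=37: (37, -24, 50), (37, 24, 50)  [2]
  a=38: (38, -4, 45), (38, 4, 45)  [2]
  a=39: (39, -38, 53), (39, -14, 45), (39, 14, 45), (39, 38, 53)  [4]
  a=40: none
  a=41: (41, -8, 42), (41, 8, 42)  [2]
  a=42: (42, -20, 43), (42, 20, 43)  [2]
  a=43..47: none
Total reduced forms: 1 + 1 + 2 + 2 + 2 + 2 + 2 + 2 + 2 + 2 + 4 + 2 + 2 + 4 + 2 + 2 + 2 + 2 + 4 + 4 + 2 + 2 + 4 + 2 + 2 = 58
h = 58

58


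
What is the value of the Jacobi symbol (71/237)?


Compute (71/237) via quadratic reciprocity:
  reciprocity: (71/237) -> +(237/71)
  reduce: (24/71)
  pull out 2: (2/71) = +1  (since 71 mod 8 = 7)
  pull out 2: (2/71) = +1  (since 71 mod 8 = 7)
  pull out 2: (2/71) = +1  (since 71 mod 8 = 7)
  reciprocity: (3/71) -> -(71/3)
  reduce: (2/3)
  pull out 2: (2/3) = -1  (since 3 mod 8 = 3)
  (1/3) = 1
Product of signs = 1

1


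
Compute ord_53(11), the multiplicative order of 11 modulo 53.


We want ord_53(11), the smallest k >= 1 with 11^k = 1 mod 53.
n = 53 = 53, phi(53) = 52; the order divides phi(n).
Divisors of 52: 1, 2, 4, 13, 26, 52
Repeated squaring mod 53: 11^1 = 11, 11^2 = 15, 11^4 = 13, 11^8 = 10, 11^16 = 47, 11^32 = 36
Test divisors in increasing order:
  k=1: 11^1 = 11 mod 53
  k=2: 11^2 = 15 mod 53
  k=4: 11^4 = 13 mod 53
  k=13: 11^13 = 10 * 13 * 11 = 52 mod 53
  k=26: 11^26 = 47 * 10 * 15 = 1 mod 53  <- first divisor giving 1
Order = 26

26


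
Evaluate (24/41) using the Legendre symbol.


p = 41 is prime, so compute (24/41) with the reciprocity algorithm (Jacobi-symbol steps: pull out 2s via (2/n), flip via reciprocity, reduce):
  pull out 2: (2/41) = +1  (since 41 mod 8 = 1)
  pull out 2: (2/41) = +1  (since 41 mod 8 = 1)
  pull out 2: (2/41) = +1  (since 41 mod 8 = 1)
  reciprocity: (3/41) -> +(41/3)
  reduce: (2/3)
  pull out 2: (2/3) = -1  (since 3 mod 8 = 3)
  (1/3) = 1
Product of signs = -1
(24/41) = -1

-1


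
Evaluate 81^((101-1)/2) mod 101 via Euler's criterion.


p = 101 is prime and the exponent is (p-1)/2 = 50, so by Euler's criterion 81^50 = (81/101) = +1 or -1 mod 101.
Compute by square-and-multiply:
  50 = 32 + 16 + 2 (binary 110010)
  Repeated squaring mod 101: 81^1 = 81, 81^2 = 97, 81^4 = 16, 81^8 = 54, 81^16 = 88, 81^32 = 68
  81^50 = 81^32 * 81^16 * 81^2 = 68 * 88 * 97 mod 101
    68 * 88 = 5984 = 25 mod 101
    25 * 97 = 2425 = 1 mod 101
  81^50 = 1 mod 101
Result 1: 81 is a quadratic residue mod 101.
81^50 mod 101 = 1

1


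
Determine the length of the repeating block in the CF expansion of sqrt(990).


Run the CF algorithm for sqrt(990).
a_0 = floor(sqrt(990)) = 31; set m_0=0, q_0=1.
Recurrence: m' = q*a - m,  q' = (d - m'^2)/q,  a' = floor((a_0 + m')/q').
  step 1: m=31, q=29, a=2
  step 2: m=27, q=9, a=6
  step 3: m=27, q=29, a=2
  step 4: m=31, q=1, a=62
a_4 = 2*a_0 = 62, so the period closes here.
sqrt(990) = [31; 2, 6, 2, 62]
Period length = 4

4


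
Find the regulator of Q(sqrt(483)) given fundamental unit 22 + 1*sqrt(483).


epsilon = 22 + 1*sqrt(483)
= 43.9773
R = ln(43.9773)
= 3.7837

3.7837


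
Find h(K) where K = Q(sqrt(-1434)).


K = Q(sqrt(-1434)). d mod 4 = 2, so D = disc(K) = 4d = -5736
h(K) equals the number of primitive reduced positive-definite forms (a, b, c) = a*x^2 + b*x*y + c*y^2 with b^2 - 4ac = D,
where reduced means |b| <= a <= c, with b >= 0 whenever |b| = a or a = c, and primitive means gcd(a, b, c) = 1.
Reduced forces 3a^2 <= |D| = 5736, so 1 <= a <= 43; b must have the parity of D, and c = (b^2 - D)/(4a) must be an integer >= a.
Enumerate a = 1..43, b in [-a, a]:
  a=1: (1, 0, 1434)  [1]
  a=2: (2, 0, 717)  [1]
  a=3: (3, 0, 478)  [1]
  a=4: none
  a=5: (5, -2, 287), (5, 2, 287)  [2]
  a=6: (6, 0, 239)  [1]
  a=7: (7, -2, 205), (7, 2, 205)  [2]
  a=8..9: none
  a=10: (10, -8, 145), (10, 8, 145)  [2]
  a=11..12: none
  a=13: (13, -6, 111), (13, 6, 111)  [2]
  a=14: (14, -12, 105), (14, 12, 105)  [2]
  a=15: (15, -12, 98), (15, 12, 98)  [2]
  a=16..20: none
  a=21: (21, -12, 70), (21, 12, 70)  [2]
  a=22..24: none
  a=25: (25, -8, 58), (25, 8, 58)  [2]
  a=26: (26, -20, 59), (26, 20, 59)  [2]
  a=27..28: none
  a=29: (29, -8, 50), (29, 8, 50)  [2]
  a=30: (30, -12, 49), (30, 12, 49)  [2]
  a=31..34: none
  a=35: (35, -12, 42), (35, -2, 41), (35, 2, 41), (35, 12, 42)  [4]
  a=36: none
  a=37: (37, -6, 39), (37, 6, 39)  [2]
  a=38..43: none
Total reduced forms: 1 + 1 + 1 + 2 + 1 + 2 + 2 + 2 + 2 + 2 + 2 + 2 + 2 + 2 + 2 + 4 + 2 = 32
h = 32

32


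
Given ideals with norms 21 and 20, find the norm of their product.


N(IJ) = N(I) * N(J)
= 21 * 20
= 420

420


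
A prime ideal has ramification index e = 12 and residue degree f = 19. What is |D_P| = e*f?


|D_P| = e * f
= 12 * 19
= 228

228


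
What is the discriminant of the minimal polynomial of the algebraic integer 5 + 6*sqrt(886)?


The element 5 + 6*sqrt(886) has minimal polynomial:
x^2 - 10*x - 31871
Discriminant = (-10)^2 - 4*(-31871)
= 100 + 127484
= 127584

127584


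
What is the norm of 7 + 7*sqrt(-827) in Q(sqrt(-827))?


N(a + b*sqrt(d)) = a^2 - d*b^2
= (7)^2 - (-827)*(7)^2
= 49 + 40523
= 40572

40572


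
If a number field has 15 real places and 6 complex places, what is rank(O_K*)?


By Dirichlet's unit theorem:
rank = r1 + r2 - 1
= 15 + 6 - 1
= 20

20


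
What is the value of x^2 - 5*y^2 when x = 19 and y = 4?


x^2 - d*y^2
= 19^2 - 5*4^2
= 361 - 80
= 281

281


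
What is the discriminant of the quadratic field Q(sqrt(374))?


For K = Q(sqrt(d)) with d squarefree: disc(K) = d if d = 1 mod 4, and disc(K) = 4d if d = 2 or 3 mod 4.
Here d = 374, and d mod 4 = 2.
d = 2 mod 4, not 1 (O_K = Z[sqrt(d)]), so disc(K) = 4d = 4 * (374) = 1496

1496


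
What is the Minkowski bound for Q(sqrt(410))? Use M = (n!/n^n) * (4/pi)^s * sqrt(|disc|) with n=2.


d = 410, d mod 4 = 2, so disc(K) = 4d = 1640; |disc(K)| = 1640
Real quadratic field, so n = 2, s = r2 = 0, r1 = 2
M = (n!/n^n) * (4/pi)^s * sqrt(|disc(K)|) = (2!/2^2) * (4/pi)^0 * sqrt(1640)
= 0.5 * 1.000000 * 40.496913
= 20.2485

20.2485


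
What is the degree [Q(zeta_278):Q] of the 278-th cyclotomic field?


The degree equals Euler's totient phi(278).
278 = 2 * 139
phi(278) = 138

138


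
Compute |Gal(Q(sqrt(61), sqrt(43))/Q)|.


The 2 square roots of distinct primes are multiplicatively independent over Q,
so [K:Q] = 2^2 and Gal(K/Q) is isomorphic to (Z/2Z)^2.
|Gal| = 2^2 = 4

4


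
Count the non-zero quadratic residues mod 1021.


For prime p, the number of non-zero quadratic residues is (p-1)/2.
= (1021-1)/2
= 510

510


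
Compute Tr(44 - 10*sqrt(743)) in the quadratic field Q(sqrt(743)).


Tr(a + b*sqrt(d)) = (a + b*sqrt(d)) + (a - b*sqrt(d)) = 2a
= 2 * (44)
= 88

88


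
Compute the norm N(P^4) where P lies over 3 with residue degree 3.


N(P^a) = p^(a*f)
= 3^(4*3)
= 3^12
= 531441

531441


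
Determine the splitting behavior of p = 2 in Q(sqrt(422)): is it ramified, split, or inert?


K = Q(sqrt(422)). Since d mod 4 = 2, disc(K) = 1688.
Check p | disc: 1688 mod 2 = 0.
p divides disc, so p ramifies: (p) = P^2 with e=2, f=1, g=1.
Therefore p is ramified.

ramified


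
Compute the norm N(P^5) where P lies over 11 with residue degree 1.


N(P^a) = p^(a*f)
= 11^(5*1)
= 11^5
= 161051

161051


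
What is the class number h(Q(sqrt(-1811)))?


K = Q(sqrt(-1811)). d mod 4 = 1, so D = disc(K) = d = -1811
h(K) equals the number of primitive reduced positive-definite forms (a, b, c) = a*x^2 + b*x*y + c*y^2 with b^2 - 4ac = D,
where reduced means |b| <= a <= c, with b >= 0 whenever |b| = a or a = c, and primitive means gcd(a, b, c) = 1.
Reduced forces 3a^2 <= |D| = 1811, so 1 <= a <= 24; b must have the parity of D, and c = (b^2 - D)/(4a) must be an integer >= a.
Enumerate a = 1..24, b in [-a, a]:
  a=1: (1, 1, 453)  [1]
  a=2: none
  a=3: (3, -1, 151), (3, 1, 151)  [2]
  a=4: none
  a=5: (5, -3, 91), (5, 3, 91)  [2]
  a=6: none
  a=7: (7, -3, 65), (7, 3, 65)  [2]
  a=8: none
  a=9: (9, -5, 51), (9, 5, 51)  [2]
  a=10: none
  a=11: (11, -9, 43), (11, 9, 43)  [2]
  a=12: none
  a=13: (13, -3, 35), (13, 3, 35)  [2]
  a=14: none
  a=15: (15, -13, 33), (15, -7, 31), (15, 7, 31), (15, 13, 33)  [4]
  a=16: none
  a=17: (17, -5, 27), (17, 5, 27)  [2]
  a=18..20: none
  a=21: (21, -17, 25), (21, -11, 23), (21, 11, 23), (21, 17, 25)  [4]
  a=22..24: none
Total reduced forms: 1 + 2 + 2 + 2 + 2 + 2 + 2 + 4 + 2 + 4 = 23
h = 23

23


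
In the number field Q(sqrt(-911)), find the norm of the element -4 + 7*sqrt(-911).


N(a + b*sqrt(d)) = a^2 - d*b^2
= (-4)^2 - (-911)*(7)^2
= 16 + 44639
= 44655

44655


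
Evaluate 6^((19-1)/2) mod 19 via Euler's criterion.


p = 19 is prime and the exponent is (p-1)/2 = 9, so by Euler's criterion 6^9 = (6/19) = +1 or -1 mod 19.
Compute by square-and-multiply:
  9 = 8 + 1 (binary 1001)
  Repeated squaring mod 19: 6^1 = 6, 6^2 = 17, 6^4 = 4, 6^8 = 16
  6^9 = 6^8 * 6^1 = 16 * 6 mod 19
    16 * 6 = 96 = 1 mod 19
  6^9 = 1 mod 19
Result 1: 6 is a quadratic residue mod 19.
6^9 mod 19 = 1

1


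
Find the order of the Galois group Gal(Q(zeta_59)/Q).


|Gal(Q(zeta_59)/Q)| = phi(59)
= 58

58


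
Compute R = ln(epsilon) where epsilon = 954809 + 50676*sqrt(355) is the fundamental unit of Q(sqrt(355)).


epsilon = 954809 + 50676*sqrt(355)
= 1.9096e+06
R = ln(1.9096e+06)
= 14.4624

14.4624


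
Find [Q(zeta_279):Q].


The degree equals Euler's totient phi(279).
279 = 3^2 * 31
phi(279) = 180

180


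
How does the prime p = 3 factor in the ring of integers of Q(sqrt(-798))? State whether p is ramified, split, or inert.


K = Q(sqrt(-798)). Since d mod 4 = 2, disc(K) = -3192.
Check p | disc: -3192 mod 3 = 0.
p divides disc, so p ramifies: (p) = P^2 with e=2, f=1, g=1.
Therefore p is ramified.

ramified


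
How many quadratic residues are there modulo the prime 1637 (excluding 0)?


For prime p, the number of non-zero quadratic residues is (p-1)/2.
= (1637-1)/2
= 818

818


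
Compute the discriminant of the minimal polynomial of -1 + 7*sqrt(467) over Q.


The element -1 + 7*sqrt(467) has minimal polynomial:
x^2 + 2*x - 22882
Discriminant = (2)^2 - 4*(-22882)
= 4 + 91528
= 91532

91532


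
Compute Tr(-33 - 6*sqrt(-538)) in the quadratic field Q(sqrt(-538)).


Tr(a + b*sqrt(d)) = (a + b*sqrt(d)) + (a - b*sqrt(d)) = 2a
= 2 * (-33)
= -66

-66


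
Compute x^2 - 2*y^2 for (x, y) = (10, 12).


x^2 - d*y^2
= 10^2 - 2*12^2
= 100 - 288
= -188

-188


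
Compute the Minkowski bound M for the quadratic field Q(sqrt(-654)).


d = -654, d mod 4 = 2, so disc(K) = 4d = -2616; |disc(K)| = 2616
Imaginary quadratic field, so n = 2, s = r2 = 1, r1 = 0
M = (n!/n^n) * (4/pi)^s * sqrt(|disc(K)|) = (2!/2^2) * (4/pi)^1 * sqrt(2616)
= 0.5 * 1.273240 * 51.146847
= 32.5611

32.5611


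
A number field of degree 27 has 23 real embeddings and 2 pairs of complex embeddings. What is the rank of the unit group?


By Dirichlet's unit theorem:
rank = r1 + r2 - 1
= 23 + 2 - 1
= 24

24


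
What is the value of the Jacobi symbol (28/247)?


Compute (28/247) via quadratic reciprocity:
  pull out 2: (2/247) = +1  (since 247 mod 8 = 7)
  pull out 2: (2/247) = +1  (since 247 mod 8 = 7)
  reciprocity: (7/247) -> -(247/7)
  reduce: (2/7)
  pull out 2: (2/7) = +1  (since 7 mod 8 = 7)
  (1/7) = 1
Product of signs = -1

-1


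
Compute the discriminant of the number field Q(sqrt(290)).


For K = Q(sqrt(d)) with d squarefree: disc(K) = d if d = 1 mod 4, and disc(K) = 4d if d = 2 or 3 mod 4.
Here d = 290, and d mod 4 = 2.
d = 2 mod 4, not 1 (O_K = Z[sqrt(d)]), so disc(K) = 4d = 4 * (290) = 1160

1160


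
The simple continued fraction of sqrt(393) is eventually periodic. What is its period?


Run the CF algorithm for sqrt(393).
a_0 = floor(sqrt(393)) = 19; set m_0=0, q_0=1.
Recurrence: m' = q*a - m,  q' = (d - m'^2)/q,  a' = floor((a_0 + m')/q').
  step 1: m=19, q=32, a=1
  step 2: m=13, q=7, a=4
  step 3: m=15, q=24, a=1
  step 4: m=9, q=13, a=2
  step 5: m=17, q=8, a=4
  step 6: m=15, q=21, a=1
  step 7: m=6, q=17, a=1
  step 8: m=11, q=16, a=1
  step 9: m=5, q=23, a=1
  step 10: m=18, q=3, a=12
  step 11: m=18, q=23, a=1
  step 12: m=5, q=16, a=1
  step 13: m=11, q=17, a=1
  step 14: m=6, q=21, a=1
  step 15: m=15, q=8, a=4
  step 16: m=17, q=13, a=2
  step 17: m=9, q=24, a=1
  step 18: m=15, q=7, a=4
  step 19: m=13, q=32, a=1
  step 20: m=19, q=1, a=38
a_20 = 2*a_0 = 38, so the period closes here.
sqrt(393) = [19; 1, 4, 1, 2, 4, 1, 1, 1, 1, 12, 1, 1, 1, 1, 4, 2, 1, 4, 1, 38]
Period length = 20

20


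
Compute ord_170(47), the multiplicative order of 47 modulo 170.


We want ord_170(47), the smallest k >= 1 with 47^k = 1 mod 170.
n = 170 = 2 * 5 * 17, phi(170) = 64; the order divides phi(n).
Divisors of 64: 1, 2, 4, 8, 16, 32, 64
Repeated squaring mod 170: 47^1 = 47, 47^2 = 169, 47^4 = 1, 47^8 = 1, 47^16 = 1, 47^32 = 1, 47^64 = 1
Test divisors in increasing order:
  k=1: 47^1 = 47 mod 170
  k=2: 47^2 = 169 mod 170
  k=4: 47^4 = 1 mod 170  <- first divisor giving 1
Order = 4

4


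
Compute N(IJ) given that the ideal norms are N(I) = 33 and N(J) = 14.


N(IJ) = N(I) * N(J)
= 33 * 14
= 462

462


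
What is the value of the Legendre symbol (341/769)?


p = 769 is prime, so compute (341/769) with the reciprocity algorithm (Jacobi-symbol steps: pull out 2s via (2/n), flip via reciprocity, reduce):
  reciprocity: (341/769) -> +(769/341)
  reduce: (87/341)
  reciprocity: (87/341) -> +(341/87)
  reduce: (80/87)
  pull out 2: (2/87) = +1  (since 87 mod 8 = 7)
  pull out 2: (2/87) = +1  (since 87 mod 8 = 7)
  pull out 2: (2/87) = +1  (since 87 mod 8 = 7)
  pull out 2: (2/87) = +1  (since 87 mod 8 = 7)
  reciprocity: (5/87) -> +(87/5)
  reduce: (2/5)
  pull out 2: (2/5) = -1  (since 5 mod 8 = 5)
  (1/5) = 1
Product of signs = -1
(341/769) = -1

-1


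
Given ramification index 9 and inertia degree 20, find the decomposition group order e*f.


|D_P| = e * f
= 9 * 20
= 180

180


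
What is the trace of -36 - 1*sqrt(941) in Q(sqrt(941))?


Tr(a + b*sqrt(d)) = (a + b*sqrt(d)) + (a - b*sqrt(d)) = 2a
= 2 * (-36)
= -72

-72


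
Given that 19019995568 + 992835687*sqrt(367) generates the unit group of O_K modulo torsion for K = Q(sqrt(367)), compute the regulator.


epsilon = 19019995568 + 992835687*sqrt(367)
= 3.8040e+10
R = ln(3.8040e+10)
= 24.3619

24.3619


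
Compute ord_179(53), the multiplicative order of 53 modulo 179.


We want ord_179(53), the smallest k >= 1 with 53^k = 1 mod 179.
n = 179 = 179, phi(179) = 178; the order divides phi(n).
Divisors of 178: 1, 2, 89, 178
Repeated squaring mod 179: 53^1 = 53, 53^2 = 124, 53^4 = 161, 53^8 = 145, 53^16 = 82, 53^32 = 101, 53^64 = 177, 53^128 = 4
Test divisors in increasing order:
  k=1: 53^1 = 53 mod 179
  k=2: 53^2 = 124 mod 179
  k=89: 53^89 = 177 * 82 * 145 * 53 = 178 mod 179
  k=178: 53^178 = 4 * 101 * 82 * 124 = 1 mod 179  <- first divisor giving 1
Order = 178

178


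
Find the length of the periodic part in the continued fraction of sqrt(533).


Run the CF algorithm for sqrt(533).
a_0 = floor(sqrt(533)) = 23; set m_0=0, q_0=1.
Recurrence: m' = q*a - m,  q' = (d - m'^2)/q,  a' = floor((a_0 + m')/q').
  step 1: m=23, q=4, a=11
  step 2: m=21, q=23, a=1
  step 3: m=2, q=23, a=1
  step 4: m=21, q=4, a=11
  step 5: m=23, q=1, a=46
a_5 = 2*a_0 = 46, so the period closes here.
sqrt(533) = [23; 11, 1, 1, 11, 46]
Period length = 5

5


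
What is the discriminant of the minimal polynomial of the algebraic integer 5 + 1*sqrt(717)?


The element 5 + 1*sqrt(717) has minimal polynomial:
x^2 - 10*x - 692
Discriminant = (-10)^2 - 4*(-692)
= 100 + 2768
= 2868

2868


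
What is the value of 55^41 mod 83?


p = 83 is prime and the exponent is (p-1)/2 = 41, so by Euler's criterion 55^41 = (55/83) = +1 or -1 mod 83.
Compute by square-and-multiply:
  41 = 32 + 8 + 1 (binary 101001)
  Repeated squaring mod 83: 55^1 = 55, 55^2 = 37, 55^4 = 41, 55^8 = 21, 55^16 = 26, 55^32 = 12
  55^41 = 55^32 * 55^8 * 55^1 = 12 * 21 * 55 mod 83
    12 * 21 = 252 = 3 mod 83
    3 * 55 = 165 = 82 mod 83
  55^41 = 82 mod 83
Result 82 = p - 1 = -1 mod 83: 55 is a quadratic non-residue mod 83. As a residue in [0, p-1] the value is 82.
55^41 mod 83 = 82

82


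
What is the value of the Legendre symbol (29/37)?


p = 37 is prime, so compute (29/37) with the reciprocity algorithm (Jacobi-symbol steps: pull out 2s via (2/n), flip via reciprocity, reduce):
  reciprocity: (29/37) -> +(37/29)
  reduce: (8/29)
  pull out 2: (2/29) = -1  (since 29 mod 8 = 5)
  pull out 2: (2/29) = -1  (since 29 mod 8 = 5)
  pull out 2: (2/29) = -1  (since 29 mod 8 = 5)
  (1/29) = 1
Product of signs = -1
(29/37) = -1

-1


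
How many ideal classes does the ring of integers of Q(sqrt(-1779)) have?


K = Q(sqrt(-1779)). d mod 4 = 1, so D = disc(K) = d = -1779
h(K) equals the number of primitive reduced positive-definite forms (a, b, c) = a*x^2 + b*x*y + c*y^2 with b^2 - 4ac = D,
where reduced means |b| <= a <= c, with b >= 0 whenever |b| = a or a = c, and primitive means gcd(a, b, c) = 1.
Reduced forces 3a^2 <= |D| = 1779, so 1 <= a <= 24; b must have the parity of D, and c = (b^2 - D)/(4a) must be an integer >= a.
Enumerate a = 1..24, b in [-a, a]:
  a=1: (1, 1, 445)  [1]
  a=2: none
  a=3: (3, 3, 149)  [1]
  a=4: none
  a=5: (5, -1, 89), (5, 1, 89)  [2]
  a=6..10: none
  a=11: (11, -5, 41), (11, 5, 41)  [2]
  a=12..14: none
  a=15: (15, -9, 31), (15, 9, 31)  [2]
  a=16..18: none
  a=19: (19, -11, 25), (19, 11, 25)  [2]
  a=20..24: none
Total reduced forms: 1 + 1 + 2 + 2 + 2 + 2 = 10
h = 10

10


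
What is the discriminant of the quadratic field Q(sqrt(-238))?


For K = Q(sqrt(d)) with d squarefree: disc(K) = d if d = 1 mod 4, and disc(K) = 4d if d = 2 or 3 mod 4.
Here d = -238, and d mod 4 = 2.
d = 2 mod 4, not 1 (O_K = Z[sqrt(d)]), so disc(K) = 4d = 4 * (-238) = -952

-952


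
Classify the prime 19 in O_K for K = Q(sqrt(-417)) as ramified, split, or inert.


K = Q(sqrt(-417)). Since d mod 4 = 3, disc(K) = -1668.
Check p | disc: -1668 mod 19 = 4.
p does not divide disc. Compute Legendre symbol (d/p):
1^((19-1)/2) mod 19 = 1
(d/p) = 1, so p splits: (p) = P*P' with e=1, f=1, g=2.
Therefore p is split.

split


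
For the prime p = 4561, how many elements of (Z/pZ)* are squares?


For prime p, the number of non-zero quadratic residues is (p-1)/2.
= (4561-1)/2
= 2280

2280


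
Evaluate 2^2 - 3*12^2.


x^2 - d*y^2
= 2^2 - 3*12^2
= 4 - 432
= -428

-428


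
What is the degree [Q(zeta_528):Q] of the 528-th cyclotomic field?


The degree equals Euler's totient phi(528).
528 = 2^4 * 3 * 11
phi(528) = 160

160


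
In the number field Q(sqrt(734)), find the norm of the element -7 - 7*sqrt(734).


N(a + b*sqrt(d)) = a^2 - d*b^2
= (-7)^2 - (734)*(-7)^2
= 49 - 35966
= -35917

-35917


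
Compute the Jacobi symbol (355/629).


Compute (355/629) via quadratic reciprocity:
  reciprocity: (355/629) -> +(629/355)
  reduce: (274/355)
  pull out 2: (2/355) = -1  (since 355 mod 8 = 3)
  reciprocity: (137/355) -> +(355/137)
  reduce: (81/137)
  reciprocity: (81/137) -> +(137/81)
  reduce: (56/81)
  pull out 2: (2/81) = +1  (since 81 mod 8 = 1)
  pull out 2: (2/81) = +1  (since 81 mod 8 = 1)
  pull out 2: (2/81) = +1  (since 81 mod 8 = 1)
  reciprocity: (7/81) -> +(81/7)
  reduce: (4/7)
  pull out 2: (2/7) = +1  (since 7 mod 8 = 7)
  pull out 2: (2/7) = +1  (since 7 mod 8 = 7)
  (1/7) = 1
Product of signs = -1

-1


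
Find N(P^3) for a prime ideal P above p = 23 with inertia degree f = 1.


N(P^a) = p^(a*f)
= 23^(3*1)
= 23^3
= 12167

12167


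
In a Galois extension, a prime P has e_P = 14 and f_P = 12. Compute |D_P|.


|D_P| = e * f
= 14 * 12
= 168

168


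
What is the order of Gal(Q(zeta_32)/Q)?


|Gal(Q(zeta_32)/Q)| = phi(32)
= 16

16


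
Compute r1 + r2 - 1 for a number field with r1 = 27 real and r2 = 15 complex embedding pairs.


By Dirichlet's unit theorem:
rank = r1 + r2 - 1
= 27 + 15 - 1
= 41

41


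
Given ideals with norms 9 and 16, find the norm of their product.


N(IJ) = N(I) * N(J)
= 9 * 16
= 144

144


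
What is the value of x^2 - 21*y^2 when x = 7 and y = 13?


x^2 - d*y^2
= 7^2 - 21*13^2
= 49 - 3549
= -3500

-3500


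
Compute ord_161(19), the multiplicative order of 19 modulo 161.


We want ord_161(19), the smallest k >= 1 with 19^k = 1 mod 161.
n = 161 = 7 * 23, phi(161) = 132; the order divides phi(n).
Divisors of 132: 1, 2, 3, 4, 6, 11, 12, 22, 33, 44, 66, 132
Repeated squaring mod 161: 19^1 = 19, 19^2 = 39, 19^4 = 72, 19^8 = 32, 19^16 = 58, 19^32 = 144, 19^64 = 128, 19^128 = 123
Test divisors in increasing order:
  k=1: 19^1 = 19 mod 161
  k=2: 19^2 = 39 mod 161
  k=3: 19^3 = 39 * 19 = 97 mod 161
  k=4: 19^4 = 72 mod 161
  k=6: 19^6 = 72 * 39 = 71 mod 161
  k=11: 19^11 = 32 * 39 * 19 = 45 mod 161
  k=12: 19^12 = 32 * 72 = 50 mod 161
  k=22: 19^22 = 58 * 72 * 39 = 93 mod 161
  k=33: 19^33 = 144 * 19 = 160 mod 161
  k=44: 19^44 = 144 * 32 * 72 = 116 mod 161
  k=66: 19^66 = 128 * 39 = 1 mod 161  <- first divisor giving 1
Order = 66

66
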